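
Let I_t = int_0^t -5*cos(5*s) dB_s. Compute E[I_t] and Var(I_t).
E[I_t] = 0; Var(I_t) = 25*t/2 + 5*sin(10*t)/4

The Itô integral of a deterministic integrand f(s) has mean 0 because each increment f(s) * (B_{s+ds} - B_s) has mean 0. By the Itô isometry:
  Var( int_0^t f(s) dB_s ) = E[ (int_0^t f(s) dB_s)^2 ] = int_0^t f(s)^2 ds.
Here f(s) = -5*cos(5*s), so f(s)^2 = 25*cos(5*s)^2. Integrate:
  int_0^t (25*cos(5*s)^2) ds = 25*t/2 + 5*sin(10*t)/4.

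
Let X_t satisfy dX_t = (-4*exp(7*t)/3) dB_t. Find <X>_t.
<X>_t = 8*exp(14*t)/63 - 8/63

For an Itô process dX_t = a(t) dt + b(t) dB_t, the quadratic variation is <X>_t = int_0^t b(s)^2 ds (the drift term does not contribute). Here b(s) = -4*exp(7*s)/3, so
  b(s)^2 = 16*exp(14*s)/9.
Integrating from 0 to t:
  <X>_t = int_0^t (16*exp(14*s)/9) ds = 8*exp(14*t)/63 - 8/63.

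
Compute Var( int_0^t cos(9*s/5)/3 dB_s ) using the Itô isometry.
Var = t/18 + 5*sin(18*t/5)/324

The Itô integral of a deterministic integrand f(s) has mean 0 because each increment f(s) * (B_{s+ds} - B_s) has mean 0. By the Itô isometry:
  Var( int_0^t f(s) dB_s ) = E[ (int_0^t f(s) dB_s)^2 ] = int_0^t f(s)^2 ds.
Here f(s) = cos(9*s/5)/3, so f(s)^2 = cos(9*s/5)^2/9. Integrate:
  int_0^t (cos(9*s/5)^2/9) ds = t/18 + 5*sin(18*t/5)/324.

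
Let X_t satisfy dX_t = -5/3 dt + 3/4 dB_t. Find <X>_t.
<X>_t = 9*t/16

For an Itô process dX_t = a(t) dt + b(t) dB_t, the quadratic variation is <X>_t = int_0^t b(s)^2 ds (the drift term does not contribute). Here b(s) = 3/4, so
  b(s)^2 = 9/16.
Integrating from 0 to t:
  <X>_t = int_0^t (9/16) ds = 9*t/16.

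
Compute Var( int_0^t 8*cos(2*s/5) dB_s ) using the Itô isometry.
Var = 32*t + 40*sin(4*t/5)

The Itô integral of a deterministic integrand f(s) has mean 0 because each increment f(s) * (B_{s+ds} - B_s) has mean 0. By the Itô isometry:
  Var( int_0^t f(s) dB_s ) = E[ (int_0^t f(s) dB_s)^2 ] = int_0^t f(s)^2 ds.
Here f(s) = 8*cos(2*s/5), so f(s)^2 = 64*cos(2*s/5)^2. Integrate:
  int_0^t (64*cos(2*s/5)^2) ds = 32*t + 40*sin(4*t/5).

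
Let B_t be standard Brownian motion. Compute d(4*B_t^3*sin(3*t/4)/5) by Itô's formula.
d(4*B_t^3*sin(3*t/4)/5) = (3*B_t*(B_t^2*cos(3*t/4) + 4*sin(3*t/4))/5) dt + (12*B_t^2*sin(3*t/4)/5) dB_t

Itô's formula for f(t, x): d f(t, B_t) = (f_t + (1/2) f_xx) dt + f_x dB_t. Compute partials of f(t, x) = 4*x^3*sin(3*t/4)/5:
  f_t(t,x)  = 3*x^3*cos(3*t/4)/5
  f_x(t,x)  = 12*x^2*sin(3*t/4)/5
  f_xx(t,x) = 24*x*sin(3*t/4)/5
Assemble drift = f_t + (1/2) f_xx = 3*x*(x^2*cos(3*t/4) + 4*sin(3*t/4))/5 and diffusion = f_x = 12*x^2*sin(3*t/4)/5. Substituting x = B_t:
  d(4*B_t^3*sin(3*t/4)/5) = (3*B_t*(B_t^2*cos(3*t/4) + 4*sin(3*t/4))/5) dt + (12*B_t^2*sin(3*t/4)/5) dB_t.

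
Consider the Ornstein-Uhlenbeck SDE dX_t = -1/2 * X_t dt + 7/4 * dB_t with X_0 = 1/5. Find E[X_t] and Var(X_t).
E[X_t] = exp(-t/2)/5; Var(X_t) = 49/16 - 49*exp(-t)/16

The OU SDE dX = -theta X dt + sigma dB admits the integrating factor exp(theta t): d(exp(theta t) X_t) = sigma exp(theta t) dB_t. Integrating from 0 to t:
  X_t = x_0 * exp(-theta t) + sigma * int_0^t exp(-theta (t-s)) dB_s.
The Itô integral has mean 0 and (by the Itô isometry) variance sigma^2 * int_0^t exp(-2 theta (t - s)) ds = sigma^2 * (1 - exp(-2 theta t)) / (2 theta).
With theta = 1/2, sigma = 7/4, x_0 = 1/5:
  E[X_t] = 1/5 * exp(-1/2 t) = exp(-t/2)/5
  Var(X_t) = (7/4)^2 * (1 - exp(-2*1/2 t)) / (2 * 1/2) = 49/16 - 49*exp(-t)/16.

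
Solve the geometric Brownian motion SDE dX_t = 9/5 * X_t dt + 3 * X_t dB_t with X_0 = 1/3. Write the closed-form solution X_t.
X_t = 1/3 * exp((-27/10) * t + (3) * B_t)

For GBM dX = mu X dt + sigma X dB with X_0 = x_0, apply Itô to Y = log X: dY = (mu - sigma^2/2) dt + sigma dB, so Y_t = log(x_0) + (mu - sigma^2/2) t + sigma B_t and hence X_t = x_0 * exp((mu - sigma^2/2) t + sigma B_t).
With mu = 9/5, sigma = 3, x_0 = 1/3, this gives:
  X_t = 1/3 * exp((-27/10) * t + (3) * B_t).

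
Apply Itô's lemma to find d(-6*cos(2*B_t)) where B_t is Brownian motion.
d(-6*cos(2*B_t)) = (12*cos(2*B_t)) dt + (12*sin(2*B_t)) dB_t

Itô's formula for f(B_t) gives d f(B_t) = f'(B_t) dB_t + (1/2) f''(B_t) dt. Compute derivatives of f(x) = -6*cos(2*x):
  f'(x)  = 12*sin(2*x)
  f''(x) = 24*cos(2*x)
Substitute x = B_t and multiply the f'' term by 1/2:
  drift     = (1/2) * (24*cos(2*x)) evaluated at B_t = 12*cos(2*B_t)
  diffusion = (12*sin(2*x)) evaluated at B_t = 12*sin(2*B_t)
Therefore d(-6*cos(2*B_t)) = (12*cos(2*B_t)) dt + (12*sin(2*B_t)) dB_t.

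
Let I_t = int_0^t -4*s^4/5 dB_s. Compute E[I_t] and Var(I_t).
E[I_t] = 0; Var(I_t) = 16*t^9/225

The Itô integral of a deterministic integrand f(s) has mean 0 because each increment f(s) * (B_{s+ds} - B_s) has mean 0. By the Itô isometry:
  Var( int_0^t f(s) dB_s ) = E[ (int_0^t f(s) dB_s)^2 ] = int_0^t f(s)^2 ds.
Here f(s) = -4*s^4/5, so f(s)^2 = 16*s^8/25. Integrate:
  int_0^t (16*s^8/25) ds = 16*t^9/225.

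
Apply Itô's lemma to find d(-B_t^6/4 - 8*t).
d(-B_t^6/4 - 8*t) = (-15*B_t^4/4 - 8) dt + (-3*B_t^5/2) dB_t

Itô's formula for f(t, x): d f(t, B_t) = (f_t + (1/2) f_xx) dt + f_x dB_t. Compute partials of f(t, x) = -8*t - x^6/4:
  f_t(t,x)  = -8
  f_x(t,x)  = -3*x^5/2
  f_xx(t,x) = -15*x^4/2
Assemble drift = f_t + (1/2) f_xx = -15*x^4/4 - 8 and diffusion = f_x = -3*x^5/2. Substituting x = B_t:
  d(-B_t^6/4 - 8*t) = (-15*B_t^4/4 - 8) dt + (-3*B_t^5/2) dB_t.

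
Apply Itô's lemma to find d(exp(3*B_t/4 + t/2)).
d(exp(3*B_t/4 + t/2)) = (25*exp(3*B_t/4 + t/2)/32) dt + (3*exp(3*B_t/4 + t/2)/4) dB_t

Itô's formula for f(t, x): d f(t, B_t) = (f_t + (1/2) f_xx) dt + f_x dB_t. Compute partials of f(t, x) = exp(t/2 + 3*x/4):
  f_t(t,x)  = exp(t/2 + 3*x/4)/2
  f_x(t,x)  = 3*exp(t/2 + 3*x/4)/4
  f_xx(t,x) = 9*exp(t/2 + 3*x/4)/16
Assemble drift = f_t + (1/2) f_xx = 25*exp(t/2 + 3*x/4)/32 and diffusion = f_x = 3*exp(t/2 + 3*x/4)/4. Substituting x = B_t:
  d(exp(3*B_t/4 + t/2)) = (25*exp(3*B_t/4 + t/2)/32) dt + (3*exp(3*B_t/4 + t/2)/4) dB_t.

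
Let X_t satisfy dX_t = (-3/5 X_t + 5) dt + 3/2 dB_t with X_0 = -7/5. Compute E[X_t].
E[X_t] = 25/3 - 146*exp(-3*t/5)/15

Taking expectations and using E[dB_t] = 0, the mean m(t) = E[X_t] satisfies the ODE m'(t) = a m(t) + b with m(0) = x_0. With a = -3/5, b = 5, x_0 = -7/5, the solution is
  m(t) = x_0 * exp(a t) + (b/a) * (exp(a t) - 1)
       = (-7/5) * exp((-3/5) t) + (5/(-3/5)) * (exp((-3/5) t) - 1)
       = 25/3 - 146*exp(-3*t/5)/15.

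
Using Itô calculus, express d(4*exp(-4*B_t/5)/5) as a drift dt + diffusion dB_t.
d(4*exp(-4*B_t/5)/5) = (32*exp(-4*B_t/5)/125) dt + (-16*exp(-4*B_t/5)/25) dB_t

Itô's formula for f(B_t) gives d f(B_t) = f'(B_t) dB_t + (1/2) f''(B_t) dt. Compute derivatives of f(x) = 4*exp(-4*x/5)/5:
  f'(x)  = -16*exp(-4*x/5)/25
  f''(x) = 64*exp(-4*x/5)/125
Substitute x = B_t and multiply the f'' term by 1/2:
  drift     = (1/2) * (64*exp(-4*x/5)/125) evaluated at B_t = 32*exp(-4*B_t/5)/125
  diffusion = (-16*exp(-4*x/5)/25) evaluated at B_t = -16*exp(-4*B_t/5)/25
Therefore d(4*exp(-4*B_t/5)/5) = (32*exp(-4*B_t/5)/125) dt + (-16*exp(-4*B_t/5)/25) dB_t.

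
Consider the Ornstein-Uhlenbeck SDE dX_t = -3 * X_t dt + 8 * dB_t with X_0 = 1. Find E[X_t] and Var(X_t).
E[X_t] = exp(-3*t); Var(X_t) = 32/3 - 32*exp(-6*t)/3

The OU SDE dX = -theta X dt + sigma dB admits the integrating factor exp(theta t): d(exp(theta t) X_t) = sigma exp(theta t) dB_t. Integrating from 0 to t:
  X_t = x_0 * exp(-theta t) + sigma * int_0^t exp(-theta (t-s)) dB_s.
The Itô integral has mean 0 and (by the Itô isometry) variance sigma^2 * int_0^t exp(-2 theta (t - s)) ds = sigma^2 * (1 - exp(-2 theta t)) / (2 theta).
With theta = 3, sigma = 8, x_0 = 1:
  E[X_t] = 1 * exp(-3 t) = exp(-3*t)
  Var(X_t) = (8)^2 * (1 - exp(-2*3 t)) / (2 * 3) = 32/3 - 32*exp(-6*t)/3.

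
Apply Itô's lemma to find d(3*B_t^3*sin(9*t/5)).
d(3*B_t^3*sin(9*t/5)) = (9*B_t*(3*B_t^2*cos(9*t/5)/5 + sin(9*t/5))) dt + (9*B_t^2*sin(9*t/5)) dB_t

Itô's formula for f(t, x): d f(t, B_t) = (f_t + (1/2) f_xx) dt + f_x dB_t. Compute partials of f(t, x) = 3*x^3*sin(9*t/5):
  f_t(t,x)  = 27*x^3*cos(9*t/5)/5
  f_x(t,x)  = 9*x^2*sin(9*t/5)
  f_xx(t,x) = 18*x*sin(9*t/5)
Assemble drift = f_t + (1/2) f_xx = 9*x*(3*x^2*cos(9*t/5)/5 + sin(9*t/5)) and diffusion = f_x = 9*x^2*sin(9*t/5). Substituting x = B_t:
  d(3*B_t^3*sin(9*t/5)) = (9*B_t*(3*B_t^2*cos(9*t/5)/5 + sin(9*t/5))) dt + (9*B_t^2*sin(9*t/5)) dB_t.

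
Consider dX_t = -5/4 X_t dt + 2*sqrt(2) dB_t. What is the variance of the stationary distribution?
lim Var(X_t) = 16/5

The OU SDE dX = -theta X dt + sigma dB admits the integrating factor exp(theta t): d(exp(theta t) X_t) = sigma exp(theta t) dB_t. Integrating from 0 to t gives X_t = x_0 * exp(-theta t) + sigma * int_0^t exp(-theta (t-s)) dB_s for any initial x_0. The Itô integral has variance (by the Itô isometry) sigma^2 * int_0^t exp(-2 theta (t - s)) ds = sigma^2 * (1 - exp(-2 theta t)) / (2 theta), independent of x_0.
With theta = 5/4, sigma = 2*sqrt(2):
  Var(X_t) = (2*sqrt(2))^2 * (1 - exp(-2*5/4 t)) / (2 * 5/4) = 16/5 - 16*exp(-5*t/2)/5.
As t -> infinity, exp(-2*5/4 t) -> 0, so the stationary variance is sigma^2 / (2 theta) = 16/5.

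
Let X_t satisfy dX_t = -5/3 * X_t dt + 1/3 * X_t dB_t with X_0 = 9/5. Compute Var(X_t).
Var(X_t) = (81*exp(t/9) - 81)*exp(-10*t/3)/25

For GBM dX = mu X dt + sigma X dB with X_0 = x_0, apply Itô to Y = log X: dY = (mu - sigma^2/2) dt + sigma dB, so Y_t = log(x_0) + (mu - sigma^2/2) t + sigma B_t and hence X_t = x_0 * exp((mu - sigma^2/2) t + sigma B_t).
With mu = -5/3, sigma = 1/3, x_0 = 9/5, this gives:
  X_t = 9/5 * exp((-31/18) * t + (1/3) * B_t).
Since sigma*B_t ~ Normal(0, sigma^2 t), E[exp(sigma*B_t)] = exp(sigma^2 t / 2); so E[X_t] = x_0 * exp((mu - sigma^2/2) t) * exp(sigma^2 t / 2) = x_0 * exp(mu t) = 9*exp(-5*t/3)/5.
Var(X_t) = E[X_t^2] - (E[X_t])^2 = x_0^2 * exp(2 mu t) * (exp(sigma^2 t) - 1) = (81*exp(t/9) - 81)*exp(-10*t/3)/25.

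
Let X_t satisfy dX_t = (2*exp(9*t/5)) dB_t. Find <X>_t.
<X>_t = 10*exp(18*t/5)/9 - 10/9

For an Itô process dX_t = a(t) dt + b(t) dB_t, the quadratic variation is <X>_t = int_0^t b(s)^2 ds (the drift term does not contribute). Here b(s) = 2*exp(9*s/5), so
  b(s)^2 = 4*exp(18*s/5).
Integrating from 0 to t:
  <X>_t = int_0^t (4*exp(18*s/5)) ds = 10*exp(18*t/5)/9 - 10/9.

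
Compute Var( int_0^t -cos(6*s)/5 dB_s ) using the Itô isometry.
Var = t/50 + sin(12*t)/600

The Itô integral of a deterministic integrand f(s) has mean 0 because each increment f(s) * (B_{s+ds} - B_s) has mean 0. By the Itô isometry:
  Var( int_0^t f(s) dB_s ) = E[ (int_0^t f(s) dB_s)^2 ] = int_0^t f(s)^2 ds.
Here f(s) = -cos(6*s)/5, so f(s)^2 = cos(6*s)^2/25. Integrate:
  int_0^t (cos(6*s)^2/25) ds = t/50 + sin(12*t)/600.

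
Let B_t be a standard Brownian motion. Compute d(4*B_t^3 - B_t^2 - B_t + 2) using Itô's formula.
d(4*B_t^3 - B_t^2 - B_t + 2) = (12*B_t - 1) dt + (12*B_t^2 - 2*B_t - 1) dB_t

Itô's formula for f(B_t) gives d f(B_t) = f'(B_t) dB_t + (1/2) f''(B_t) dt. Compute derivatives of f(x) = 4*x^3 - x^2 - x + 2:
  f'(x)  = 12*x^2 - 2*x - 1
  f''(x) = 24*x - 2
Substitute x = B_t and multiply the f'' term by 1/2:
  drift     = (1/2) * (24*x - 2) evaluated at B_t = 12*B_t - 1
  diffusion = (12*x^2 - 2*x - 1) evaluated at B_t = 12*B_t^2 - 2*B_t - 1
Therefore d(4*B_t^3 - B_t^2 - B_t + 2) = (12*B_t - 1) dt + (12*B_t^2 - 2*B_t - 1) dB_t.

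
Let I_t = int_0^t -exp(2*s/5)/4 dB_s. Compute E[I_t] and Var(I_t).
E[I_t] = 0; Var(I_t) = 5*exp(4*t/5)/64 - 5/64

The Itô integral of a deterministic integrand f(s) has mean 0 because each increment f(s) * (B_{s+ds} - B_s) has mean 0. By the Itô isometry:
  Var( int_0^t f(s) dB_s ) = E[ (int_0^t f(s) dB_s)^2 ] = int_0^t f(s)^2 ds.
Here f(s) = -exp(2*s/5)/4, so f(s)^2 = exp(4*s/5)/16. Integrate:
  int_0^t (exp(4*s/5)/16) ds = 5*exp(4*t/5)/64 - 5/64.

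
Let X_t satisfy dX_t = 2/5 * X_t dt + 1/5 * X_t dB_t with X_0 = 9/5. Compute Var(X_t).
Var(X_t) = 81*(exp(t/25) - 1)*exp(4*t/5)/25

For GBM dX = mu X dt + sigma X dB with X_0 = x_0, apply Itô to Y = log X: dY = (mu - sigma^2/2) dt + sigma dB, so Y_t = log(x_0) + (mu - sigma^2/2) t + sigma B_t and hence X_t = x_0 * exp((mu - sigma^2/2) t + sigma B_t).
With mu = 2/5, sigma = 1/5, x_0 = 9/5, this gives:
  X_t = 9/5 * exp((19/50) * t + (1/5) * B_t).
Since sigma*B_t ~ Normal(0, sigma^2 t), E[exp(sigma*B_t)] = exp(sigma^2 t / 2); so E[X_t] = x_0 * exp((mu - sigma^2/2) t) * exp(sigma^2 t / 2) = x_0 * exp(mu t) = 9*exp(2*t/5)/5.
Var(X_t) = E[X_t^2] - (E[X_t])^2 = x_0^2 * exp(2 mu t) * (exp(sigma^2 t) - 1) = 81*(exp(t/25) - 1)*exp(4*t/5)/25.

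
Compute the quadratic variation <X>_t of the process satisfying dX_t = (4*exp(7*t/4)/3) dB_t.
<X>_t = 32*exp(7*t/2)/63 - 32/63

For an Itô process dX_t = a(t) dt + b(t) dB_t, the quadratic variation is <X>_t = int_0^t b(s)^2 ds (the drift term does not contribute). Here b(s) = 4*exp(7*s/4)/3, so
  b(s)^2 = 16*exp(7*s/2)/9.
Integrating from 0 to t:
  <X>_t = int_0^t (16*exp(7*s/2)/9) ds = 32*exp(7*t/2)/63 - 32/63.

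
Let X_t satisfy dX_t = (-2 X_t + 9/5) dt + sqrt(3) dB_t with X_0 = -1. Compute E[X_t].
E[X_t] = 9/10 - 19*exp(-2*t)/10

Taking expectations and using E[dB_t] = 0, the mean m(t) = E[X_t] satisfies the ODE m'(t) = a m(t) + b with m(0) = x_0. With a = -2, b = 9/5, x_0 = -1, the solution is
  m(t) = x_0 * exp(a t) + (b/a) * (exp(a t) - 1)
       = (-1) * exp((-2) t) + ((9/5)/(-2)) * (exp((-2) t) - 1)
       = 9/10 - 19*exp(-2*t)/10.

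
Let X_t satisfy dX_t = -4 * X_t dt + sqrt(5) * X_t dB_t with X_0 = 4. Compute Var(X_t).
Var(X_t) = (16*exp(5*t) - 16)*exp(-8*t)

For GBM dX = mu X dt + sigma X dB with X_0 = x_0, apply Itô to Y = log X: dY = (mu - sigma^2/2) dt + sigma dB, so Y_t = log(x_0) + (mu - sigma^2/2) t + sigma B_t and hence X_t = x_0 * exp((mu - sigma^2/2) t + sigma B_t).
With mu = -4, sigma = sqrt(5), x_0 = 4, this gives:
  X_t = 4 * exp((-13/2) * t + (sqrt(5)) * B_t).
Since sigma*B_t ~ Normal(0, sigma^2 t), E[exp(sigma*B_t)] = exp(sigma^2 t / 2); so E[X_t] = x_0 * exp((mu - sigma^2/2) t) * exp(sigma^2 t / 2) = x_0 * exp(mu t) = 4*exp(-4*t).
Var(X_t) = E[X_t^2] - (E[X_t])^2 = x_0^2 * exp(2 mu t) * (exp(sigma^2 t) - 1) = (16*exp(5*t) - 16)*exp(-8*t).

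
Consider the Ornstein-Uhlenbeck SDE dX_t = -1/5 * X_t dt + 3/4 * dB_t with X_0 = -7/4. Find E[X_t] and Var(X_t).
E[X_t] = -7*exp(-t/5)/4; Var(X_t) = 45/32 - 45*exp(-2*t/5)/32

The OU SDE dX = -theta X dt + sigma dB admits the integrating factor exp(theta t): d(exp(theta t) X_t) = sigma exp(theta t) dB_t. Integrating from 0 to t:
  X_t = x_0 * exp(-theta t) + sigma * int_0^t exp(-theta (t-s)) dB_s.
The Itô integral has mean 0 and (by the Itô isometry) variance sigma^2 * int_0^t exp(-2 theta (t - s)) ds = sigma^2 * (1 - exp(-2 theta t)) / (2 theta).
With theta = 1/5, sigma = 3/4, x_0 = -7/4:
  E[X_t] = -7/4 * exp(-1/5 t) = -7*exp(-t/5)/4
  Var(X_t) = (3/4)^2 * (1 - exp(-2*1/5 t)) / (2 * 1/5) = 45/32 - 45*exp(-2*t/5)/32.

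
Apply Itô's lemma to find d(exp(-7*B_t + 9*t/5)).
d(exp(-7*B_t + 9*t/5)) = (263*exp(-7*B_t + 9*t/5)/10) dt + (-7*exp(-7*B_t + 9*t/5)) dB_t

Itô's formula for f(t, x): d f(t, B_t) = (f_t + (1/2) f_xx) dt + f_x dB_t. Compute partials of f(t, x) = exp(9*t/5 - 7*x):
  f_t(t,x)  = 9*exp(9*t/5 - 7*x)/5
  f_x(t,x)  = -7*exp(9*t/5 - 7*x)
  f_xx(t,x) = 49*exp(9*t/5 - 7*x)
Assemble drift = f_t + (1/2) f_xx = 263*exp(9*t/5 - 7*x)/10 and diffusion = f_x = -7*exp(9*t/5 - 7*x). Substituting x = B_t:
  d(exp(-7*B_t + 9*t/5)) = (263*exp(-7*B_t + 9*t/5)/10) dt + (-7*exp(-7*B_t + 9*t/5)) dB_t.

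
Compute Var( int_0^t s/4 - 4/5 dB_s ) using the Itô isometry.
Var = t*(25*t^2 - 240*t + 768)/1200

The Itô integral of a deterministic integrand f(s) has mean 0 because each increment f(s) * (B_{s+ds} - B_s) has mean 0. By the Itô isometry:
  Var( int_0^t f(s) dB_s ) = E[ (int_0^t f(s) dB_s)^2 ] = int_0^t f(s)^2 ds.
Here f(s) = s/4 - 4/5, so f(s)^2 = (5*s - 16)^2/400. Integrate:
  int_0^t ((5*s - 16)^2/400) ds = t*(25*t^2 - 240*t + 768)/1200.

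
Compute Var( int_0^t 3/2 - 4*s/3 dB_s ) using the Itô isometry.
Var = t*(64*t^2 - 216*t + 243)/108

The Itô integral of a deterministic integrand f(s) has mean 0 because each increment f(s) * (B_{s+ds} - B_s) has mean 0. By the Itô isometry:
  Var( int_0^t f(s) dB_s ) = E[ (int_0^t f(s) dB_s)^2 ] = int_0^t f(s)^2 ds.
Here f(s) = 3/2 - 4*s/3, so f(s)^2 = (8*s - 9)^2/36. Integrate:
  int_0^t ((8*s - 9)^2/36) ds = t*(64*t^2 - 216*t + 243)/108.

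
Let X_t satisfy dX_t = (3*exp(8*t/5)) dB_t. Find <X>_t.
<X>_t = 45*exp(16*t/5)/16 - 45/16

For an Itô process dX_t = a(t) dt + b(t) dB_t, the quadratic variation is <X>_t = int_0^t b(s)^2 ds (the drift term does not contribute). Here b(s) = 3*exp(8*s/5), so
  b(s)^2 = 9*exp(16*s/5).
Integrating from 0 to t:
  <X>_t = int_0^t (9*exp(16*s/5)) ds = 45*exp(16*t/5)/16 - 45/16.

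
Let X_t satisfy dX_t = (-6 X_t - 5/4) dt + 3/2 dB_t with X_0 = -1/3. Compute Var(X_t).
Var(X_t) = 3/16 - 3*exp(-12*t)/16

The variance V(t) = Var(X_t) satisfies V'(t) = 2 a V(t) + c^2 with V(0) = 0 (drift coefficient is linear in X, diffusion is constant). With a = -6, c = 3/2, the solution is
  V(t) = (c^2 / (2 a)) * (exp(2 a t) - 1)
       = ((3/2)^2 / (2*(-6))) * (exp((-12) t) - 1)
       = 3/16 - 3*exp(-12*t)/16.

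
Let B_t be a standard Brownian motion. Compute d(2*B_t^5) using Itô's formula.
d(2*B_t^5) = (20*B_t^3) dt + (10*B_t^4) dB_t

Itô's formula for f(B_t) gives d f(B_t) = f'(B_t) dB_t + (1/2) f''(B_t) dt. Compute derivatives of f(x) = 2*x^5:
  f'(x)  = 10*x^4
  f''(x) = 40*x^3
Substitute x = B_t and multiply the f'' term by 1/2:
  drift     = (1/2) * (40*x^3) evaluated at B_t = 20*B_t^3
  diffusion = (10*x^4) evaluated at B_t = 10*B_t^4
Therefore d(2*B_t^5) = (20*B_t^3) dt + (10*B_t^4) dB_t.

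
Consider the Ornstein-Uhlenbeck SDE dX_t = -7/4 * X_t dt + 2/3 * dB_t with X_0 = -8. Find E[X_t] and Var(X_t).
E[X_t] = -8*exp(-7*t/4); Var(X_t) = 8/63 - 8*exp(-7*t/2)/63

The OU SDE dX = -theta X dt + sigma dB admits the integrating factor exp(theta t): d(exp(theta t) X_t) = sigma exp(theta t) dB_t. Integrating from 0 to t:
  X_t = x_0 * exp(-theta t) + sigma * int_0^t exp(-theta (t-s)) dB_s.
The Itô integral has mean 0 and (by the Itô isometry) variance sigma^2 * int_0^t exp(-2 theta (t - s)) ds = sigma^2 * (1 - exp(-2 theta t)) / (2 theta).
With theta = 7/4, sigma = 2/3, x_0 = -8:
  E[X_t] = -8 * exp(-7/4 t) = -8*exp(-7*t/4)
  Var(X_t) = (2/3)^2 * (1 - exp(-2*7/4 t)) / (2 * 7/4) = 8/63 - 8*exp(-7*t/2)/63.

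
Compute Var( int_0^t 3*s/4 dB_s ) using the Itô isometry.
Var = 3*t^3/16

The Itô integral of a deterministic integrand f(s) has mean 0 because each increment f(s) * (B_{s+ds} - B_s) has mean 0. By the Itô isometry:
  Var( int_0^t f(s) dB_s ) = E[ (int_0^t f(s) dB_s)^2 ] = int_0^t f(s)^2 ds.
Here f(s) = 3*s/4, so f(s)^2 = 9*s^2/16. Integrate:
  int_0^t (9*s^2/16) ds = 3*t^3/16.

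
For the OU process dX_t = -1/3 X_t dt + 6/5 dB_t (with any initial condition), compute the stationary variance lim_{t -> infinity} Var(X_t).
lim Var(X_t) = 54/25

The OU SDE dX = -theta X dt + sigma dB admits the integrating factor exp(theta t): d(exp(theta t) X_t) = sigma exp(theta t) dB_t. Integrating from 0 to t gives X_t = x_0 * exp(-theta t) + sigma * int_0^t exp(-theta (t-s)) dB_s for any initial x_0. The Itô integral has variance (by the Itô isometry) sigma^2 * int_0^t exp(-2 theta (t - s)) ds = sigma^2 * (1 - exp(-2 theta t)) / (2 theta), independent of x_0.
With theta = 1/3, sigma = 6/5:
  Var(X_t) = (6/5)^2 * (1 - exp(-2*1/3 t)) / (2 * 1/3) = 54/25 - 54*exp(-2*t/3)/25.
As t -> infinity, exp(-2*1/3 t) -> 0, so the stationary variance is sigma^2 / (2 theta) = 54/25.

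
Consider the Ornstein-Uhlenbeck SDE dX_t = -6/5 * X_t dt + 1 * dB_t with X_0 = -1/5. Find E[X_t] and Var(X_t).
E[X_t] = -exp(-6*t/5)/5; Var(X_t) = 5/12 - 5*exp(-12*t/5)/12

The OU SDE dX = -theta X dt + sigma dB admits the integrating factor exp(theta t): d(exp(theta t) X_t) = sigma exp(theta t) dB_t. Integrating from 0 to t:
  X_t = x_0 * exp(-theta t) + sigma * int_0^t exp(-theta (t-s)) dB_s.
The Itô integral has mean 0 and (by the Itô isometry) variance sigma^2 * int_0^t exp(-2 theta (t - s)) ds = sigma^2 * (1 - exp(-2 theta t)) / (2 theta).
With theta = 6/5, sigma = 1, x_0 = -1/5:
  E[X_t] = -1/5 * exp(-6/5 t) = -exp(-6*t/5)/5
  Var(X_t) = (1)^2 * (1 - exp(-2*6/5 t)) / (2 * 6/5) = 5/12 - 5*exp(-12*t/5)/12.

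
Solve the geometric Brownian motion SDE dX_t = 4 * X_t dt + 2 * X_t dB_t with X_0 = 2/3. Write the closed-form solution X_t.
X_t = 2/3 * exp((2) * t + (2) * B_t)

For GBM dX = mu X dt + sigma X dB with X_0 = x_0, apply Itô to Y = log X: dY = (mu - sigma^2/2) dt + sigma dB, so Y_t = log(x_0) + (mu - sigma^2/2) t + sigma B_t and hence X_t = x_0 * exp((mu - sigma^2/2) t + sigma B_t).
With mu = 4, sigma = 2, x_0 = 2/3, this gives:
  X_t = 2/3 * exp((2) * t + (2) * B_t).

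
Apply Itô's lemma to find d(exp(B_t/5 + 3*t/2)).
d(exp(B_t/5 + 3*t/2)) = (38*exp(B_t/5 + 3*t/2)/25) dt + (exp(B_t/5 + 3*t/2)/5) dB_t

Itô's formula for f(t, x): d f(t, B_t) = (f_t + (1/2) f_xx) dt + f_x dB_t. Compute partials of f(t, x) = exp(3*t/2 + x/5):
  f_t(t,x)  = 3*exp(3*t/2 + x/5)/2
  f_x(t,x)  = exp(3*t/2 + x/5)/5
  f_xx(t,x) = exp(3*t/2 + x/5)/25
Assemble drift = f_t + (1/2) f_xx = 38*exp(3*t/2 + x/5)/25 and diffusion = f_x = exp(3*t/2 + x/5)/5. Substituting x = B_t:
  d(exp(B_t/5 + 3*t/2)) = (38*exp(B_t/5 + 3*t/2)/25) dt + (exp(B_t/5 + 3*t/2)/5) dB_t.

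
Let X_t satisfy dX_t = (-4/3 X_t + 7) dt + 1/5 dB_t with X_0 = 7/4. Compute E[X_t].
E[X_t] = 21/4 - 7*exp(-4*t/3)/2

Taking expectations and using E[dB_t] = 0, the mean m(t) = E[X_t] satisfies the ODE m'(t) = a m(t) + b with m(0) = x_0. With a = -4/3, b = 7, x_0 = 7/4, the solution is
  m(t) = x_0 * exp(a t) + (b/a) * (exp(a t) - 1)
       = (7/4) * exp((-4/3) t) + (7/(-4/3)) * (exp((-4/3) t) - 1)
       = 21/4 - 7*exp(-4*t/3)/2.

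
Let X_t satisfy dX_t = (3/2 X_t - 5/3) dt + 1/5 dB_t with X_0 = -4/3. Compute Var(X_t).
Var(X_t) = exp(3*t)/75 - 1/75

The variance V(t) = Var(X_t) satisfies V'(t) = 2 a V(t) + c^2 with V(0) = 0 (drift coefficient is linear in X, diffusion is constant). With a = 3/2, c = 1/5, the solution is
  V(t) = (c^2 / (2 a)) * (exp(2 a t) - 1)
       = ((1/5)^2 / (2*(3/2))) * (exp(3 t) - 1)
       = exp(3*t)/75 - 1/75.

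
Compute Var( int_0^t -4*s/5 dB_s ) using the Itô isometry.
Var = 16*t^3/75

The Itô integral of a deterministic integrand f(s) has mean 0 because each increment f(s) * (B_{s+ds} - B_s) has mean 0. By the Itô isometry:
  Var( int_0^t f(s) dB_s ) = E[ (int_0^t f(s) dB_s)^2 ] = int_0^t f(s)^2 ds.
Here f(s) = -4*s/5, so f(s)^2 = 16*s^2/25. Integrate:
  int_0^t (16*s^2/25) ds = 16*t^3/75.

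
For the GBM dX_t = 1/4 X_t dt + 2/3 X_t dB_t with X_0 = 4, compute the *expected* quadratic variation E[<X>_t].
E[<X>_t] = 128*exp(17*t/18)/17 - 128/17

<X>_t = int_0^t ((2/3) * X_s)^2 ds. Taking expectation inside the integral: E[<X>_t] = (2/3)^2 * int_0^t E[X_s^2] ds. For GBM, E[X_s^2] = x_0^2 * exp((2 mu + sigma^2) s). Integrating:
  E[<X>_t] = (2/3)^2 * 4^2 * (exp((2*(1/4) + (2/3)^2) t) - 1) / (2*(1/4) + (2/3)^2)
           = (2/3)^2 * 4^2 * (exp((17/18) t) - 1) / (17/18) = 128*exp(17*t/18)/17 - 128/17.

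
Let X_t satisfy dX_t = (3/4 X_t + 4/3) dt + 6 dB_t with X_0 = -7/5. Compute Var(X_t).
Var(X_t) = 24*exp(3*t/2) - 24

The variance V(t) = Var(X_t) satisfies V'(t) = 2 a V(t) + c^2 with V(0) = 0 (drift coefficient is linear in X, diffusion is constant). With a = 3/4, c = 6, the solution is
  V(t) = (c^2 / (2 a)) * (exp(2 a t) - 1)
       = (6^2 / (2*(3/4))) * (exp((3/2) t) - 1)
       = 24*exp(3*t/2) - 24.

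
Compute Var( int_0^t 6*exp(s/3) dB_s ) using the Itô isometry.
Var = 54*exp(2*t/3) - 54

The Itô integral of a deterministic integrand f(s) has mean 0 because each increment f(s) * (B_{s+ds} - B_s) has mean 0. By the Itô isometry:
  Var( int_0^t f(s) dB_s ) = E[ (int_0^t f(s) dB_s)^2 ] = int_0^t f(s)^2 ds.
Here f(s) = 6*exp(s/3), so f(s)^2 = 36*exp(2*s/3). Integrate:
  int_0^t (36*exp(2*s/3)) ds = 54*exp(2*t/3) - 54.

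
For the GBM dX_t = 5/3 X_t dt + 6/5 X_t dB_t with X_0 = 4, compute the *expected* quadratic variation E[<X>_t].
E[<X>_t] = 864*exp(358*t/75)/179 - 864/179

<X>_t = int_0^t ((6/5) * X_s)^2 ds. Taking expectation inside the integral: E[<X>_t] = (6/5)^2 * int_0^t E[X_s^2] ds. For GBM, E[X_s^2] = x_0^2 * exp((2 mu + sigma^2) s). Integrating:
  E[<X>_t] = (6/5)^2 * 4^2 * (exp((2*(5/3) + (6/5)^2) t) - 1) / (2*(5/3) + (6/5)^2)
           = (6/5)^2 * 4^2 * (exp((358/75) t) - 1) / (358/75) = 864*exp(358*t/75)/179 - 864/179.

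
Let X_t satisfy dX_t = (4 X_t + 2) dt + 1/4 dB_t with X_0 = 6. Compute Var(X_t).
Var(X_t) = exp(8*t)/128 - 1/128

The variance V(t) = Var(X_t) satisfies V'(t) = 2 a V(t) + c^2 with V(0) = 0 (drift coefficient is linear in X, diffusion is constant). With a = 4, c = 1/4, the solution is
  V(t) = (c^2 / (2 a)) * (exp(2 a t) - 1)
       = ((1/4)^2 / (2*4)) * (exp(8 t) - 1)
       = exp(8*t)/128 - 1/128.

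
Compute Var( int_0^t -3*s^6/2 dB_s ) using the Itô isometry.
Var = 9*t^13/52

The Itô integral of a deterministic integrand f(s) has mean 0 because each increment f(s) * (B_{s+ds} - B_s) has mean 0. By the Itô isometry:
  Var( int_0^t f(s) dB_s ) = E[ (int_0^t f(s) dB_s)^2 ] = int_0^t f(s)^2 ds.
Here f(s) = -3*s^6/2, so f(s)^2 = 9*s^12/4. Integrate:
  int_0^t (9*s^12/4) ds = 9*t^13/52.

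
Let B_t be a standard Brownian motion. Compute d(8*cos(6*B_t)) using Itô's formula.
d(8*cos(6*B_t)) = (-144*cos(6*B_t)) dt + (-48*sin(6*B_t)) dB_t

Itô's formula for f(B_t) gives d f(B_t) = f'(B_t) dB_t + (1/2) f''(B_t) dt. Compute derivatives of f(x) = 8*cos(6*x):
  f'(x)  = -48*sin(6*x)
  f''(x) = -288*cos(6*x)
Substitute x = B_t and multiply the f'' term by 1/2:
  drift     = (1/2) * (-288*cos(6*x)) evaluated at B_t = -144*cos(6*B_t)
  diffusion = (-48*sin(6*x)) evaluated at B_t = -48*sin(6*B_t)
Therefore d(8*cos(6*B_t)) = (-144*cos(6*B_t)) dt + (-48*sin(6*B_t)) dB_t.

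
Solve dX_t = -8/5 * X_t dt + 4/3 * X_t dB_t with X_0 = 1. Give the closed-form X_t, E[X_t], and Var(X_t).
X_t = 1 * exp((-112/45) t + (4/3) B_t); E[X_t] = exp(-8*t/5); Var(X_t) = (exp(16*t/9) - 1)*exp(-16*t/5)

For GBM dX = mu X dt + sigma X dB with X_0 = x_0, apply Itô to Y = log X: dY = (mu - sigma^2/2) dt + sigma dB, so Y_t = log(x_0) + (mu - sigma^2/2) t + sigma B_t and hence X_t = x_0 * exp((mu - sigma^2/2) t + sigma B_t).
With mu = -8/5, sigma = 4/3, x_0 = 1, this gives:
  X_t = 1 * exp((-112/45) * t + (4/3) * B_t).
Since sigma*B_t ~ Normal(0, sigma^2 t), E[exp(sigma*B_t)] = exp(sigma^2 t / 2); so E[X_t] = x_0 * exp((mu - sigma^2/2) t) * exp(sigma^2 t / 2) = x_0 * exp(mu t) = exp(-8*t/5).
Var(X_t) = E[X_t^2] - (E[X_t])^2 = x_0^2 * exp(2 mu t) * (exp(sigma^2 t) - 1) = (exp(16*t/9) - 1)*exp(-16*t/5).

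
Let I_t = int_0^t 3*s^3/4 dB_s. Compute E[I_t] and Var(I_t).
E[I_t] = 0; Var(I_t) = 9*t^7/112

The Itô integral of a deterministic integrand f(s) has mean 0 because each increment f(s) * (B_{s+ds} - B_s) has mean 0. By the Itô isometry:
  Var( int_0^t f(s) dB_s ) = E[ (int_0^t f(s) dB_s)^2 ] = int_0^t f(s)^2 ds.
Here f(s) = 3*s^3/4, so f(s)^2 = 9*s^6/16. Integrate:
  int_0^t (9*s^6/16) ds = 9*t^7/112.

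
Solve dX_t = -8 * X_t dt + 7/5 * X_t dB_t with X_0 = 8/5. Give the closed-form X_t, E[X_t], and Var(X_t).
X_t = 8/5 * exp((-449/50) t + (7/5) B_t); E[X_t] = 8*exp(-8*t)/5; Var(X_t) = (64*exp(49*t/25) - 64)*exp(-16*t)/25

For GBM dX = mu X dt + sigma X dB with X_0 = x_0, apply Itô to Y = log X: dY = (mu - sigma^2/2) dt + sigma dB, so Y_t = log(x_0) + (mu - sigma^2/2) t + sigma B_t and hence X_t = x_0 * exp((mu - sigma^2/2) t + sigma B_t).
With mu = -8, sigma = 7/5, x_0 = 8/5, this gives:
  X_t = 8/5 * exp((-449/50) * t + (7/5) * B_t).
Since sigma*B_t ~ Normal(0, sigma^2 t), E[exp(sigma*B_t)] = exp(sigma^2 t / 2); so E[X_t] = x_0 * exp((mu - sigma^2/2) t) * exp(sigma^2 t / 2) = x_0 * exp(mu t) = 8*exp(-8*t)/5.
Var(X_t) = E[X_t^2] - (E[X_t])^2 = x_0^2 * exp(2 mu t) * (exp(sigma^2 t) - 1) = (64*exp(49*t/25) - 64)*exp(-16*t)/25.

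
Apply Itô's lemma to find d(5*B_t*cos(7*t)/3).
d(5*B_t*cos(7*t)/3) = (-35*B_t*sin(7*t)/3) dt + (5*cos(7*t)/3) dB_t

Itô's formula for f(t, x): d f(t, B_t) = (f_t + (1/2) f_xx) dt + f_x dB_t. Compute partials of f(t, x) = 5*x*cos(7*t)/3:
  f_t(t,x)  = -35*x*sin(7*t)/3
  f_x(t,x)  = 5*cos(7*t)/3
  f_xx(t,x) = 0
Assemble drift = f_t + (1/2) f_xx = -35*x*sin(7*t)/3 and diffusion = f_x = 5*cos(7*t)/3. Substituting x = B_t:
  d(5*B_t*cos(7*t)/3) = (-35*B_t*sin(7*t)/3) dt + (5*cos(7*t)/3) dB_t.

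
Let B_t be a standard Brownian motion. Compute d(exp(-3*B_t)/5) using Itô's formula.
d(exp(-3*B_t)/5) = (9*exp(-3*B_t)/10) dt + (-3*exp(-3*B_t)/5) dB_t

Itô's formula for f(B_t) gives d f(B_t) = f'(B_t) dB_t + (1/2) f''(B_t) dt. Compute derivatives of f(x) = exp(-3*x)/5:
  f'(x)  = -3*exp(-3*x)/5
  f''(x) = 9*exp(-3*x)/5
Substitute x = B_t and multiply the f'' term by 1/2:
  drift     = (1/2) * (9*exp(-3*x)/5) evaluated at B_t = 9*exp(-3*B_t)/10
  diffusion = (-3*exp(-3*x)/5) evaluated at B_t = -3*exp(-3*B_t)/5
Therefore d(exp(-3*B_t)/5) = (9*exp(-3*B_t)/10) dt + (-3*exp(-3*B_t)/5) dB_t.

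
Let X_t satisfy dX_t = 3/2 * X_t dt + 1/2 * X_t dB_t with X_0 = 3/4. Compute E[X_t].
E[X_t] = 3*exp(3*t/2)/4

For GBM dX = mu X dt + sigma X dB with X_0 = x_0, apply Itô to Y = log X: dY = (mu - sigma^2/2) dt + sigma dB, so Y_t = log(x_0) + (mu - sigma^2/2) t + sigma B_t and hence X_t = x_0 * exp((mu - sigma^2/2) t + sigma B_t).
With mu = 3/2, sigma = 1/2, x_0 = 3/4, this gives:
  X_t = 3/4 * exp((11/8) * t + (1/2) * B_t).
Since sigma*B_t ~ Normal(0, sigma^2 t), E[exp(sigma*B_t)] = exp(sigma^2 t / 2); so E[X_t] = x_0 * exp((mu - sigma^2/2) t) * exp(sigma^2 t / 2) = x_0 * exp(mu t) = 3*exp(3*t/2)/4.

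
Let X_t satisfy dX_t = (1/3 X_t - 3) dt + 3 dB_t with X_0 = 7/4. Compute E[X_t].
E[X_t] = 9 - 29*exp(t/3)/4

Taking expectations and using E[dB_t] = 0, the mean m(t) = E[X_t] satisfies the ODE m'(t) = a m(t) + b with m(0) = x_0. With a = 1/3, b = -3, x_0 = 7/4, the solution is
  m(t) = x_0 * exp(a t) + (b/a) * (exp(a t) - 1)
       = (7/4) * exp((1/3) t) + ((-3)/(1/3)) * (exp((1/3) t) - 1)
       = 9 - 29*exp(t/3)/4.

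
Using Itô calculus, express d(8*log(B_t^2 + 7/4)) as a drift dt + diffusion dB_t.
d(8*log(B_t^2 + 7/4)) = (32*(7 - 4*B_t^2)/(4*B_t^2 + 7)^2) dt + (64*B_t/(4*B_t^2 + 7)) dB_t

Itô's formula for f(B_t) gives d f(B_t) = f'(B_t) dB_t + (1/2) f''(B_t) dt. Compute derivatives of f(x) = 8*log(x^2 + 7/4):
  f'(x)  = 64*x/(4*x^2 + 7)
  f''(x) = 64*(7 - 4*x^2)/(4*x^2 + 7)^2
Substitute x = B_t and multiply the f'' term by 1/2:
  drift     = (1/2) * (64*(7 - 4*x^2)/(4*x^2 + 7)^2) evaluated at B_t = 32*(7 - 4*B_t^2)/(4*B_t^2 + 7)^2
  diffusion = (64*x/(4*x^2 + 7)) evaluated at B_t = 64*B_t/(4*B_t^2 + 7)
Therefore d(8*log(B_t^2 + 7/4)) = (32*(7 - 4*B_t^2)/(4*B_t^2 + 7)^2) dt + (64*B_t/(4*B_t^2 + 7)) dB_t.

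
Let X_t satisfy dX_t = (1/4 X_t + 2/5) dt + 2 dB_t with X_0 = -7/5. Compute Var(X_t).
Var(X_t) = 8*exp(t/2) - 8

The variance V(t) = Var(X_t) satisfies V'(t) = 2 a V(t) + c^2 with V(0) = 0 (drift coefficient is linear in X, diffusion is constant). With a = 1/4, c = 2, the solution is
  V(t) = (c^2 / (2 a)) * (exp(2 a t) - 1)
       = (2^2 / (2*(1/4))) * (exp((1/2) t) - 1)
       = 8*exp(t/2) - 8.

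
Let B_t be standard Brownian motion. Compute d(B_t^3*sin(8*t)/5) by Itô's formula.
d(B_t^3*sin(8*t)/5) = (B_t*(8*B_t^2*cos(8*t) + 3*sin(8*t))/5) dt + (3*B_t^2*sin(8*t)/5) dB_t

Itô's formula for f(t, x): d f(t, B_t) = (f_t + (1/2) f_xx) dt + f_x dB_t. Compute partials of f(t, x) = x^3*sin(8*t)/5:
  f_t(t,x)  = 8*x^3*cos(8*t)/5
  f_x(t,x)  = 3*x^2*sin(8*t)/5
  f_xx(t,x) = 6*x*sin(8*t)/5
Assemble drift = f_t + (1/2) f_xx = x*(8*x^2*cos(8*t) + 3*sin(8*t))/5 and diffusion = f_x = 3*x^2*sin(8*t)/5. Substituting x = B_t:
  d(B_t^3*sin(8*t)/5) = (B_t*(8*B_t^2*cos(8*t) + 3*sin(8*t))/5) dt + (3*B_t^2*sin(8*t)/5) dB_t.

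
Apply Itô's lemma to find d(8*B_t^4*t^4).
d(8*B_t^4*t^4) = (B_t^2*t^3*(32*B_t^2 + 48*t)) dt + (32*B_t^3*t^4) dB_t

Itô's formula for f(t, x): d f(t, B_t) = (f_t + (1/2) f_xx) dt + f_x dB_t. Compute partials of f(t, x) = 8*t^4*x^4:
  f_t(t,x)  = 32*t^3*x^4
  f_x(t,x)  = 32*t^4*x^3
  f_xx(t,x) = 96*t^4*x^2
Assemble drift = f_t + (1/2) f_xx = t^3*x^2*(48*t + 32*x^2) and diffusion = f_x = 32*t^4*x^3. Substituting x = B_t:
  d(8*B_t^4*t^4) = (B_t^2*t^3*(32*B_t^2 + 48*t)) dt + (32*B_t^3*t^4) dB_t.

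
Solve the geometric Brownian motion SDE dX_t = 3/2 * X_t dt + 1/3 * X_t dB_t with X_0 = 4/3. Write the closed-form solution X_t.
X_t = 4/3 * exp((13/9) * t + (1/3) * B_t)

For GBM dX = mu X dt + sigma X dB with X_0 = x_0, apply Itô to Y = log X: dY = (mu - sigma^2/2) dt + sigma dB, so Y_t = log(x_0) + (mu - sigma^2/2) t + sigma B_t and hence X_t = x_0 * exp((mu - sigma^2/2) t + sigma B_t).
With mu = 3/2, sigma = 1/3, x_0 = 4/3, this gives:
  X_t = 4/3 * exp((13/9) * t + (1/3) * B_t).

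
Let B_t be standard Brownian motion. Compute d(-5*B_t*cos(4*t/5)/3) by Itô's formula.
d(-5*B_t*cos(4*t/5)/3) = (4*B_t*sin(4*t/5)/3) dt + (-5*cos(4*t/5)/3) dB_t

Itô's formula for f(t, x): d f(t, B_t) = (f_t + (1/2) f_xx) dt + f_x dB_t. Compute partials of f(t, x) = -5*x*cos(4*t/5)/3:
  f_t(t,x)  = 4*x*sin(4*t/5)/3
  f_x(t,x)  = -5*cos(4*t/5)/3
  f_xx(t,x) = 0
Assemble drift = f_t + (1/2) f_xx = 4*x*sin(4*t/5)/3 and diffusion = f_x = -5*cos(4*t/5)/3. Substituting x = B_t:
  d(-5*B_t*cos(4*t/5)/3) = (4*B_t*sin(4*t/5)/3) dt + (-5*cos(4*t/5)/3) dB_t.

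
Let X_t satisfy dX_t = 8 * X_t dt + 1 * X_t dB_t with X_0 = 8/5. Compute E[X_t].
E[X_t] = 8*exp(8*t)/5

For GBM dX = mu X dt + sigma X dB with X_0 = x_0, apply Itô to Y = log X: dY = (mu - sigma^2/2) dt + sigma dB, so Y_t = log(x_0) + (mu - sigma^2/2) t + sigma B_t and hence X_t = x_0 * exp((mu - sigma^2/2) t + sigma B_t).
With mu = 8, sigma = 1, x_0 = 8/5, this gives:
  X_t = 8/5 * exp((15/2) * t + (1) * B_t).
Since sigma*B_t ~ Normal(0, sigma^2 t), E[exp(sigma*B_t)] = exp(sigma^2 t / 2); so E[X_t] = x_0 * exp((mu - sigma^2/2) t) * exp(sigma^2 t / 2) = x_0 * exp(mu t) = 8*exp(8*t)/5.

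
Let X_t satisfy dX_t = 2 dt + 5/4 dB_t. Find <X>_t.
<X>_t = 25*t/16

For an Itô process dX_t = a(t) dt + b(t) dB_t, the quadratic variation is <X>_t = int_0^t b(s)^2 ds (the drift term does not contribute). Here b(s) = 5/4, so
  b(s)^2 = 25/16.
Integrating from 0 to t:
  <X>_t = int_0^t (25/16) ds = 25*t/16.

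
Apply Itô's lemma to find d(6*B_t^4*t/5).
d(6*B_t^4*t/5) = (6*B_t^2*(B_t^2 + 6*t)/5) dt + (24*B_t^3*t/5) dB_t

Itô's formula for f(t, x): d f(t, B_t) = (f_t + (1/2) f_xx) dt + f_x dB_t. Compute partials of f(t, x) = 6*t*x^4/5:
  f_t(t,x)  = 6*x^4/5
  f_x(t,x)  = 24*t*x^3/5
  f_xx(t,x) = 72*t*x^2/5
Assemble drift = f_t + (1/2) f_xx = 6*x^2*(6*t + x^2)/5 and diffusion = f_x = 24*t*x^3/5. Substituting x = B_t:
  d(6*B_t^4*t/5) = (6*B_t^2*(B_t^2 + 6*t)/5) dt + (24*B_t^3*t/5) dB_t.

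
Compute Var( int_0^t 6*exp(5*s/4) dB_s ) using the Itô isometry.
Var = 72*exp(5*t/2)/5 - 72/5

The Itô integral of a deterministic integrand f(s) has mean 0 because each increment f(s) * (B_{s+ds} - B_s) has mean 0. By the Itô isometry:
  Var( int_0^t f(s) dB_s ) = E[ (int_0^t f(s) dB_s)^2 ] = int_0^t f(s)^2 ds.
Here f(s) = 6*exp(5*s/4), so f(s)^2 = 36*exp(5*s/2). Integrate:
  int_0^t (36*exp(5*s/2)) ds = 72*exp(5*t/2)/5 - 72/5.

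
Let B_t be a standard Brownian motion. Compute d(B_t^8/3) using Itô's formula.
d(B_t^8/3) = (28*B_t^6/3) dt + (8*B_t^7/3) dB_t

Itô's formula for f(B_t) gives d f(B_t) = f'(B_t) dB_t + (1/2) f''(B_t) dt. Compute derivatives of f(x) = x^8/3:
  f'(x)  = 8*x^7/3
  f''(x) = 56*x^6/3
Substitute x = B_t and multiply the f'' term by 1/2:
  drift     = (1/2) * (56*x^6/3) evaluated at B_t = 28*B_t^6/3
  diffusion = (8*x^7/3) evaluated at B_t = 8*B_t^7/3
Therefore d(B_t^8/3) = (28*B_t^6/3) dt + (8*B_t^7/3) dB_t.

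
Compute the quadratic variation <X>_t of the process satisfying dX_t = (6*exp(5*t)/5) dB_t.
<X>_t = 18*exp(10*t)/125 - 18/125

For an Itô process dX_t = a(t) dt + b(t) dB_t, the quadratic variation is <X>_t = int_0^t b(s)^2 ds (the drift term does not contribute). Here b(s) = 6*exp(5*s)/5, so
  b(s)^2 = 36*exp(10*s)/25.
Integrating from 0 to t:
  <X>_t = int_0^t (36*exp(10*s)/25) ds = 18*exp(10*t)/125 - 18/125.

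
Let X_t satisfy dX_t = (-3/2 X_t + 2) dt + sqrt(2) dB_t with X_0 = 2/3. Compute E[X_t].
E[X_t] = 4/3 - 2*exp(-3*t/2)/3

Taking expectations and using E[dB_t] = 0, the mean m(t) = E[X_t] satisfies the ODE m'(t) = a m(t) + b with m(0) = x_0. With a = -3/2, b = 2, x_0 = 2/3, the solution is
  m(t) = x_0 * exp(a t) + (b/a) * (exp(a t) - 1)
       = (2/3) * exp((-3/2) t) + (2/(-3/2)) * (exp((-3/2) t) - 1)
       = 4/3 - 2*exp(-3*t/2)/3.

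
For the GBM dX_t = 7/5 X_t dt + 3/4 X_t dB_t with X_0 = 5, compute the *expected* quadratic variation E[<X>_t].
E[<X>_t] = 1125*exp(269*t/80)/269 - 1125/269

<X>_t = int_0^t ((3/4) * X_s)^2 ds. Taking expectation inside the integral: E[<X>_t] = (3/4)^2 * int_0^t E[X_s^2] ds. For GBM, E[X_s^2] = x_0^2 * exp((2 mu + sigma^2) s). Integrating:
  E[<X>_t] = (3/4)^2 * 5^2 * (exp((2*(7/5) + (3/4)^2) t) - 1) / (2*(7/5) + (3/4)^2)
           = (3/4)^2 * 5^2 * (exp((269/80) t) - 1) / (269/80) = 1125*exp(269*t/80)/269 - 1125/269.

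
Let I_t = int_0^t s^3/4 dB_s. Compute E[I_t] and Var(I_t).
E[I_t] = 0; Var(I_t) = t^7/112

The Itô integral of a deterministic integrand f(s) has mean 0 because each increment f(s) * (B_{s+ds} - B_s) has mean 0. By the Itô isometry:
  Var( int_0^t f(s) dB_s ) = E[ (int_0^t f(s) dB_s)^2 ] = int_0^t f(s)^2 ds.
Here f(s) = s^3/4, so f(s)^2 = s^6/16. Integrate:
  int_0^t (s^6/16) ds = t^7/112.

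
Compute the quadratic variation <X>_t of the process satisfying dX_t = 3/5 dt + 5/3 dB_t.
<X>_t = 25*t/9

For an Itô process dX_t = a(t) dt + b(t) dB_t, the quadratic variation is <X>_t = int_0^t b(s)^2 ds (the drift term does not contribute). Here b(s) = 5/3, so
  b(s)^2 = 25/9.
Integrating from 0 to t:
  <X>_t = int_0^t (25/9) ds = 25*t/9.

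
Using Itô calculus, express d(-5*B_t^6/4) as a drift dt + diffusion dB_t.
d(-5*B_t^6/4) = (-75*B_t^4/4) dt + (-15*B_t^5/2) dB_t

Itô's formula for f(B_t) gives d f(B_t) = f'(B_t) dB_t + (1/2) f''(B_t) dt. Compute derivatives of f(x) = -5*x^6/4:
  f'(x)  = -15*x^5/2
  f''(x) = -75*x^4/2
Substitute x = B_t and multiply the f'' term by 1/2:
  drift     = (1/2) * (-75*x^4/2) evaluated at B_t = -75*B_t^4/4
  diffusion = (-15*x^5/2) evaluated at B_t = -15*B_t^5/2
Therefore d(-5*B_t^6/4) = (-75*B_t^4/4) dt + (-15*B_t^5/2) dB_t.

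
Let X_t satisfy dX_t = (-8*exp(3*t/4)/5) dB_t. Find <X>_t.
<X>_t = 128*exp(3*t/2)/75 - 128/75

For an Itô process dX_t = a(t) dt + b(t) dB_t, the quadratic variation is <X>_t = int_0^t b(s)^2 ds (the drift term does not contribute). Here b(s) = -8*exp(3*s/4)/5, so
  b(s)^2 = 64*exp(3*s/2)/25.
Integrating from 0 to t:
  <X>_t = int_0^t (64*exp(3*s/2)/25) ds = 128*exp(3*t/2)/75 - 128/75.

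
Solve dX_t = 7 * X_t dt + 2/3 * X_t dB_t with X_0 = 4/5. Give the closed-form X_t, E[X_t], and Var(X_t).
X_t = 4/5 * exp((61/9) t + (2/3) B_t); E[X_t] = 4*exp(7*t)/5; Var(X_t) = 16*(exp(4*t/9) - 1)*exp(14*t)/25

For GBM dX = mu X dt + sigma X dB with X_0 = x_0, apply Itô to Y = log X: dY = (mu - sigma^2/2) dt + sigma dB, so Y_t = log(x_0) + (mu - sigma^2/2) t + sigma B_t and hence X_t = x_0 * exp((mu - sigma^2/2) t + sigma B_t).
With mu = 7, sigma = 2/3, x_0 = 4/5, this gives:
  X_t = 4/5 * exp((61/9) * t + (2/3) * B_t).
Since sigma*B_t ~ Normal(0, sigma^2 t), E[exp(sigma*B_t)] = exp(sigma^2 t / 2); so E[X_t] = x_0 * exp((mu - sigma^2/2) t) * exp(sigma^2 t / 2) = x_0 * exp(mu t) = 4*exp(7*t)/5.
Var(X_t) = E[X_t^2] - (E[X_t])^2 = x_0^2 * exp(2 mu t) * (exp(sigma^2 t) - 1) = 16*(exp(4*t/9) - 1)*exp(14*t)/25.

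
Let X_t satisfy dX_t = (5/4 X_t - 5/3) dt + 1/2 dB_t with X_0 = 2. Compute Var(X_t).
Var(X_t) = exp(5*t/2)/10 - 1/10

The variance V(t) = Var(X_t) satisfies V'(t) = 2 a V(t) + c^2 with V(0) = 0 (drift coefficient is linear in X, diffusion is constant). With a = 5/4, c = 1/2, the solution is
  V(t) = (c^2 / (2 a)) * (exp(2 a t) - 1)
       = ((1/2)^2 / (2*(5/4))) * (exp((5/2) t) - 1)
       = exp(5*t/2)/10 - 1/10.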